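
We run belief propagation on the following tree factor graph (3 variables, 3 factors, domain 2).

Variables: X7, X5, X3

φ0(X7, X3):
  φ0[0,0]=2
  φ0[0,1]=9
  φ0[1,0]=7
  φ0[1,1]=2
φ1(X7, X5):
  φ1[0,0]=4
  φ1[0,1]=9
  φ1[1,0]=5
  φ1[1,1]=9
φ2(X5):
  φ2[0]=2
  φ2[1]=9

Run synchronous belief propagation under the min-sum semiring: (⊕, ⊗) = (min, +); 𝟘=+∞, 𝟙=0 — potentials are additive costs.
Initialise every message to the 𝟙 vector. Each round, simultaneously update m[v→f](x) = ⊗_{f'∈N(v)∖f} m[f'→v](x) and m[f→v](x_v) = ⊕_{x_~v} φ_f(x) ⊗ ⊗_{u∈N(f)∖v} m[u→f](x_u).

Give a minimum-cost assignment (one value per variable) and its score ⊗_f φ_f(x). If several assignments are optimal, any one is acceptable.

init: all messages = 𝟙 over 2 values
r1 m[φ0→X7] = [2, 2]
r1 m[φ0→X3] = [2, 2]
r1 m[φ1→X7] = [4, 5]
r1 m[φ1→X5] = [4, 9]
r1 m[φ2→X5] = [2, 9]
r1 m[X7→φ0] = [0, 0]
r1 m[X7→φ1] = [0, 0]
r1 m[X5→φ1] = [0, 0]
r1 m[X5→φ2] = [0, 0]
r1 m[X3→φ0] = [0, 0]
r2 m[φ0→X7] = [2, 2]
r2 m[φ0→X3] = [2, 2]
r2 m[φ1→X7] = [4, 5]
r2 m[φ1→X5] = [4, 9]
r2 m[φ2→X5] = [2, 9]
r2 m[X7→φ0] = [4, 5]
r2 m[X7→φ1] = [2, 2]
r2 m[X5→φ1] = [2, 9]
r2 m[X5→φ2] = [4, 9]
r2 m[X3→φ0] = [0, 0]
r3 m[φ0→X7] = [2, 2]
r3 m[φ0→X3] = [6, 7]
r3 m[φ1→X7] = [6, 7]
r3 m[φ1→X5] = [6, 11]
r3 m[φ2→X5] = [2, 9]
r3 m[X7→φ0] = [4, 5]
r3 m[X7→φ1] = [2, 2]
r3 m[X5→φ1] = [2, 9]
r3 m[X5→φ2] = [4, 9]
r3 m[X3→φ0] = [0, 0]
r4 m[φ0→X7] = [2, 2]
r4 m[φ0→X3] = [6, 7]
r4 m[φ1→X7] = [6, 7]
r4 m[φ1→X5] = [6, 11]
r4 m[φ2→X5] = [2, 9]
r4 m[X7→φ0] = [6, 7]
r4 m[X7→φ1] = [2, 2]
r4 m[X5→φ1] = [2, 9]
r4 m[X5→φ2] = [6, 11]
r4 m[X3→φ0] = [0, 0]
r5 m[φ0→X7] = [2, 2]
r5 m[φ0→X3] = [8, 9]
r5 m[φ1→X7] = [6, 7]
r5 m[φ1→X5] = [6, 11]
r5 m[φ2→X5] = [2, 9]
r5 m[X7→φ0] = [6, 7]
r5 m[X7→φ1] = [2, 2]
r5 m[X5→φ1] = [2, 9]
r5 m[X5→φ2] = [6, 11]
r5 m[X3→φ0] = [0, 0]
r6 m[φ0→X7] = [2, 2]
r6 m[φ0→X3] = [8, 9]
r6 m[φ1→X7] = [6, 7]
r6 m[φ1→X5] = [6, 11]
r6 m[φ2→X5] = [2, 9]
r6 m[X7→φ0] = [6, 7]
r6 m[X7→φ1] = [2, 2]
r6 m[X5→φ1] = [2, 9]
r6 m[X5→φ2] = [6, 11]
r6 m[X3→φ0] = [0, 0]
fixed point reached at round 6
traceback from X7: (X7=0, X5=0, X3=0), score=8

assignment: (X7=0, X5=0, X3=0); score = 8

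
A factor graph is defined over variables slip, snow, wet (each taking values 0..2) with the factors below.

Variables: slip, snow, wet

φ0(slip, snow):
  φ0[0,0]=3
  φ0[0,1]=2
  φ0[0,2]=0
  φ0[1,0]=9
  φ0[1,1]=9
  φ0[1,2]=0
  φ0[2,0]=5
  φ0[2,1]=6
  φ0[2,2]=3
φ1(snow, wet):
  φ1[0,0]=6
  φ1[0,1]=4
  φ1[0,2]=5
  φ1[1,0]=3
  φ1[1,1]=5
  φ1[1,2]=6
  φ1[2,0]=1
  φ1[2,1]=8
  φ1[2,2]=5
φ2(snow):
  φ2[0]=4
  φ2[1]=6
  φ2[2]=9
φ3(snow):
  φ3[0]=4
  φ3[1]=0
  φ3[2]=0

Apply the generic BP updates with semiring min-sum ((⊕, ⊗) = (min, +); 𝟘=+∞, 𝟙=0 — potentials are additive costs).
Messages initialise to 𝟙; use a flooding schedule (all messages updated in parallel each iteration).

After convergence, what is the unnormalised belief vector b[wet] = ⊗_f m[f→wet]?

init: all messages = 𝟙 over 3 values
r1 m[φ0→slip] = [0, 0, 3]
r1 m[φ0→snow] = [3, 2, 0]
r1 m[φ1→snow] = [4, 3, 1]
r1 m[φ1→wet] = [1, 4, 5]
r1 m[φ2→snow] = [4, 6, 9]
r1 m[φ3→snow] = [4, 0, 0]
r1 m[slip→φ0] = [0, 0, 0]
r1 m[snow→φ0] = [0, 0, 0]
r1 m[snow→φ1] = [0, 0, 0]
r1 m[snow→φ2] = [0, 0, 0]
r1 m[snow→φ3] = [0, 0, 0]
r1 m[wet→φ1] = [0, 0, 0]
r2 m[φ0→slip] = [0, 0, 3]
r2 m[φ0→snow] = [3, 2, 0]
r2 m[φ1→snow] = [4, 3, 1]
r2 m[φ1→wet] = [1, 4, 5]
r2 m[φ2→snow] = [4, 6, 9]
r2 m[φ3→snow] = [4, 0, 0]
r2 m[slip→φ0] = [0, 0, 0]
r2 m[snow→φ0] = [12, 9, 10]
r2 m[snow→φ1] = [11, 8, 9]
r2 m[snow→φ2] = [11, 5, 1]
r2 m[snow→φ3] = [11, 11, 10]
r2 m[wet→φ1] = [0, 0, 0]
r3 m[φ0→slip] = [10, 10, 13]
r3 m[φ0→snow] = [3, 2, 0]
r3 m[φ1→snow] = [4, 3, 1]
r3 m[φ1→wet] = [10, 13, 14]
r3 m[φ2→snow] = [4, 6, 9]
r3 m[φ3→snow] = [4, 0, 0]
r3 m[slip→φ0] = [0, 0, 0]
r3 m[snow→φ0] = [12, 9, 10]
r3 m[snow→φ1] = [11, 8, 9]
r3 m[snow→φ2] = [11, 5, 1]
r3 m[snow→φ3] = [11, 11, 10]
r3 m[wet→φ1] = [0, 0, 0]
r4 m[φ0→slip] = [10, 10, 13]
r4 m[φ0→snow] = [3, 2, 0]
r4 m[φ1→snow] = [4, 3, 1]
r4 m[φ1→wet] = [10, 13, 14]
r4 m[φ2→snow] = [4, 6, 9]
r4 m[φ3→snow] = [4, 0, 0]
r4 m[slip→φ0] = [0, 0, 0]
r4 m[snow→φ0] = [12, 9, 10]
r4 m[snow→φ1] = [11, 8, 9]
r4 m[snow→φ2] = [11, 5, 1]
r4 m[snow→φ3] = [11, 11, 10]
r4 m[wet→φ1] = [0, 0, 0]
fixed point reached at round 4
b[wet] = ⊗ incoming = [10, 13, 14]

b[wet] = [10, 13, 14]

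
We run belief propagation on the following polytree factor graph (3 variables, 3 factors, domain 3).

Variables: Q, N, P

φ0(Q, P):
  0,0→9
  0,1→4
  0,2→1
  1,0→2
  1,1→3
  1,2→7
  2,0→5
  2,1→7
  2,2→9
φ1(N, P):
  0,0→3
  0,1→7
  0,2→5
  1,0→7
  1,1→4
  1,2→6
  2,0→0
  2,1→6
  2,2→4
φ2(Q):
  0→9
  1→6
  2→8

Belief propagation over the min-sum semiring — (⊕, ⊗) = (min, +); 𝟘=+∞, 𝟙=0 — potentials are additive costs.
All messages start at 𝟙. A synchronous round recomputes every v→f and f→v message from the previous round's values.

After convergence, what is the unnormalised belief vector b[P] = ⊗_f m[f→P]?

b[P] = [8, 13, 14]

init: all messages = 𝟙 over 3 values
r1 m[φ0→Q] = [1, 2, 5]
r1 m[φ0→P] = [2, 3, 1]
r1 m[φ1→N] = [3, 4, 0]
r1 m[φ1→P] = [0, 4, 4]
r1 m[φ2→Q] = [9, 6, 8]
r1 m[Q→φ0] = [0, 0, 0]
r1 m[Q→φ2] = [0, 0, 0]
r1 m[N→φ1] = [0, 0, 0]
r1 m[P→φ0] = [0, 0, 0]
r1 m[P→φ1] = [0, 0, 0]
r2 m[φ0→Q] = [1, 2, 5]
r2 m[φ0→P] = [2, 3, 1]
r2 m[φ1→N] = [3, 4, 0]
r2 m[φ1→P] = [0, 4, 4]
r2 m[φ2→Q] = [9, 6, 8]
r2 m[Q→φ0] = [9, 6, 8]
r2 m[Q→φ2] = [1, 2, 5]
r2 m[N→φ1] = [0, 0, 0]
r2 m[P→φ0] = [0, 4, 4]
r2 m[P→φ1] = [2, 3, 1]
r3 m[φ0→Q] = [5, 2, 5]
r3 m[φ0→P] = [8, 9, 10]
r3 m[φ1→N] = [5, 7, 2]
r3 m[φ1→P] = [0, 4, 4]
r3 m[φ2→Q] = [9, 6, 8]
r3 m[Q→φ0] = [9, 6, 8]
r3 m[Q→φ2] = [1, 2, 5]
r3 m[N→φ1] = [0, 0, 0]
r3 m[P→φ0] = [0, 4, 4]
r3 m[P→φ1] = [2, 3, 1]
r4 m[φ0→Q] = [5, 2, 5]
r4 m[φ0→P] = [8, 9, 10]
r4 m[φ1→N] = [5, 7, 2]
r4 m[φ1→P] = [0, 4, 4]
r4 m[φ2→Q] = [9, 6, 8]
r4 m[Q→φ0] = [9, 6, 8]
r4 m[Q→φ2] = [5, 2, 5]
r4 m[N→φ1] = [0, 0, 0]
r4 m[P→φ0] = [0, 4, 4]
r4 m[P→φ1] = [8, 9, 10]
r5 m[φ0→Q] = [5, 2, 5]
r5 m[φ0→P] = [8, 9, 10]
r5 m[φ1→N] = [11, 13, 8]
r5 m[φ1→P] = [0, 4, 4]
r5 m[φ2→Q] = [9, 6, 8]
r5 m[Q→φ0] = [9, 6, 8]
r5 m[Q→φ2] = [5, 2, 5]
r5 m[N→φ1] = [0, 0, 0]
r5 m[P→φ0] = [0, 4, 4]
r5 m[P→φ1] = [8, 9, 10]
r6 m[φ0→Q] = [5, 2, 5]
r6 m[φ0→P] = [8, 9, 10]
r6 m[φ1→N] = [11, 13, 8]
r6 m[φ1→P] = [0, 4, 4]
r6 m[φ2→Q] = [9, 6, 8]
r6 m[Q→φ0] = [9, 6, 8]
r6 m[Q→φ2] = [5, 2, 5]
r6 m[N→φ1] = [0, 0, 0]
r6 m[P→φ0] = [0, 4, 4]
r6 m[P→φ1] = [8, 9, 10]
fixed point reached at round 6
b[P] = ⊗ incoming = [8, 13, 14]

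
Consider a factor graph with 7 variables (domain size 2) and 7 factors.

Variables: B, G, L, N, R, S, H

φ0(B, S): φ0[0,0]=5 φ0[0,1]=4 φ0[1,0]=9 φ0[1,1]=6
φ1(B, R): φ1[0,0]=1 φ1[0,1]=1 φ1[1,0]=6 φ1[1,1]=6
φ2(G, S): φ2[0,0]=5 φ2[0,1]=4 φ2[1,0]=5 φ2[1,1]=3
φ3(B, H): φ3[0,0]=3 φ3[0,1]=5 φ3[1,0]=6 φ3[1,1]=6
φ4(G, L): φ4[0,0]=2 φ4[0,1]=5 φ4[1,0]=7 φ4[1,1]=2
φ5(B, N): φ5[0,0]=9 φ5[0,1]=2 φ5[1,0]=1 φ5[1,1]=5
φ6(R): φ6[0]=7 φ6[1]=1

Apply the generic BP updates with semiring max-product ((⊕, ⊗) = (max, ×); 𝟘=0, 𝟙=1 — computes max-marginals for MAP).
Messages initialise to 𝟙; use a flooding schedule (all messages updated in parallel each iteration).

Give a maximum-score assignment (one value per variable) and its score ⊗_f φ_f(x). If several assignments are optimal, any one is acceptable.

init: all messages = 𝟙 over 2 values
r1 m[φ0→B] = [5, 9]
r1 m[φ0→S] = [9, 6]
r1 m[φ1→B] = [1, 6]
r1 m[φ1→R] = [6, 6]
r1 m[φ2→G] = [5, 5]
r1 m[φ2→S] = [5, 4]
r1 m[φ3→B] = [5, 6]
r1 m[φ3→H] = [6, 6]
r1 m[φ4→G] = [5, 7]
r1 m[φ4→L] = [7, 5]
r1 m[φ5→B] = [9, 5]
r1 m[φ5→N] = [9, 5]
r1 m[φ6→R] = [7, 1]
r1 m[B→φ0] = [1, 1]
r1 m[B→φ1] = [1, 1]
r1 m[B→φ3] = [1, 1]
r1 m[B→φ5] = [1, 1]
r1 m[G→φ2] = [1, 1]
r1 m[G→φ4] = [1, 1]
r1 m[L→φ4] = [1, 1]
r1 m[N→φ5] = [1, 1]
r1 m[R→φ1] = [1, 1]
r1 m[R→φ6] = [1, 1]
r1 m[S→φ0] = [1, 1]
r1 m[S→φ2] = [1, 1]
r1 m[H→φ3] = [1, 1]
r2 m[φ0→B] = [5, 9]
r2 m[φ0→S] = [9, 6]
r2 m[φ1→B] = [1, 6]
r2 m[φ1→R] = [6, 6]
r2 m[φ2→G] = [5, 5]
r2 m[φ2→S] = [5, 4]
r2 m[φ3→B] = [5, 6]
r2 m[φ3→H] = [6, 6]
r2 m[φ4→G] = [5, 7]
r2 m[φ4→L] = [7, 5]
r2 m[φ5→B] = [9, 5]
r2 m[φ5→N] = [9, 5]
r2 m[φ6→R] = [7, 1]
r2 m[B→φ0] = [45, 180]
r2 m[B→φ1] = [225, 270]
r2 m[B→φ3] = [45, 270]
r2 m[B→φ5] = [25, 324]
r2 m[G→φ2] = [5, 7]
r2 m[G→φ4] = [5, 5]
r2 m[L→φ4] = [1, 1]
r2 m[N→φ5] = [1, 1]
r2 m[R→φ1] = [7, 1]
r2 m[R→φ6] = [6, 6]
r2 m[S→φ0] = [5, 4]
r2 m[S→φ2] = [9, 6]
r2 m[H→φ3] = [1, 1]
r3 m[φ0→B] = [25, 45]
r3 m[φ0→S] = [1620, 1080]
r3 m[φ1→B] = [7, 42]
r3 m[φ1→R] = [1620, 1620]
r3 m[φ2→G] = [45, 45]
r3 m[φ2→S] = [35, 21]
r3 m[φ3→B] = [5, 6]
r3 m[φ3→H] = [1620, 1620]
r3 m[φ4→G] = [5, 7]
r3 m[φ4→L] = [35, 25]
r3 m[φ5→B] = [9, 5]
r3 m[φ5→N] = [324, 1620]
r3 m[φ6→R] = [7, 1]
r3 m[B→φ0] = [45, 180]
r3 m[B→φ1] = [225, 270]
r3 m[B→φ3] = [45, 270]
r3 m[B→φ5] = [25, 324]
r3 m[G→φ2] = [5, 7]
r3 m[G→φ4] = [5, 5]
r3 m[L→φ4] = [1, 1]
r3 m[N→φ5] = [1, 1]
r3 m[R→φ1] = [7, 1]
r3 m[R→φ6] = [6, 6]
r3 m[S→φ0] = [5, 4]
r3 m[S→φ2] = [9, 6]
r3 m[H→φ3] = [1, 1]
r4 m[φ0→B] = [25, 45]
r4 m[φ0→S] = [1620, 1080]
r4 m[φ1→B] = [7, 42]
r4 m[φ1→R] = [1620, 1620]
r4 m[φ2→G] = [45, 45]
r4 m[φ2→S] = [35, 21]
r4 m[φ3→B] = [5, 6]
r4 m[φ3→H] = [1620, 1620]
r4 m[φ4→G] = [5, 7]
r4 m[φ4→L] = [35, 25]
r4 m[φ5→B] = [9, 5]
r4 m[φ5→N] = [324, 1620]
r4 m[φ6→R] = [7, 1]
r4 m[B→φ0] = [315, 1260]
r4 m[B→φ1] = [1125, 1350]
r4 m[B→φ3] = [1575, 9450]
r4 m[B→φ5] = [875, 11340]
r4 m[G→φ2] = [5, 7]
r4 m[G→φ4] = [45, 45]
r4 m[L→φ4] = [1, 1]
r4 m[N→φ5] = [1, 1]
r4 m[R→φ1] = [7, 1]
r4 m[R→φ6] = [1620, 1620]
r4 m[S→φ0] = [35, 21]
r4 m[S→φ2] = [1620, 1080]
r4 m[H→φ3] = [1, 1]
r5 m[φ0→B] = [175, 315]
r5 m[φ0→S] = [11340, 7560]
r5 m[φ1→B] = [7, 42]
r5 m[φ1→R] = [8100, 8100]
r5 m[φ2→G] = [8100, 8100]
r5 m[φ2→S] = [35, 21]
r5 m[φ3→B] = [5, 6]
r5 m[φ3→H] = [56700, 56700]
r5 m[φ4→G] = [5, 7]
r5 m[φ4→L] = [315, 225]
r5 m[φ5→B] = [9, 5]
r5 m[φ5→N] = [11340, 56700]
r5 m[φ6→R] = [7, 1]
r5 m[B→φ0] = [315, 1260]
r5 m[B→φ1] = [1125, 1350]
r5 m[B→φ3] = [1575, 9450]
r5 m[B→φ5] = [875, 11340]
r5 m[G→φ2] = [5, 7]
r5 m[G→φ4] = [45, 45]
r5 m[L→φ4] = [1, 1]
r5 m[N→φ5] = [1, 1]
r5 m[R→φ1] = [7, 1]
r5 m[R→φ6] = [1620, 1620]
r5 m[S→φ0] = [35, 21]
r5 m[S→φ2] = [1620, 1080]
r5 m[H→φ3] = [1, 1]
r6 m[φ0→B] = [175, 315]
r6 m[φ0→S] = [11340, 7560]
r6 m[φ1→B] = [7, 42]
r6 m[φ1→R] = [8100, 8100]
r6 m[φ2→G] = [8100, 8100]
r6 m[φ2→S] = [35, 21]
r6 m[φ3→B] = [5, 6]
r6 m[φ3→H] = [56700, 56700]
r6 m[φ4→G] = [5, 7]
r6 m[φ4→L] = [315, 225]
r6 m[φ5→B] = [9, 5]
r6 m[φ5→N] = [11340, 56700]
r6 m[φ6→R] = [7, 1]
r6 m[B→φ0] = [315, 1260]
r6 m[B→φ1] = [7875, 9450]
r6 m[B→φ3] = [11025, 66150]
r6 m[B→φ5] = [6125, 79380]
r6 m[G→φ2] = [5, 7]
r6 m[G→φ4] = [8100, 8100]
r6 m[L→φ4] = [1, 1]
r6 m[N→φ5] = [1, 1]
r6 m[R→φ1] = [7, 1]
r6 m[R→φ6] = [8100, 8100]
r6 m[S→φ0] = [35, 21]
r6 m[S→φ2] = [11340, 7560]
r6 m[H→φ3] = [1, 1]
r7 m[φ0→B] = [175, 315]
r7 m[φ0→S] = [11340, 7560]
r7 m[φ1→B] = [7, 42]
r7 m[φ1→R] = [56700, 56700]
r7 m[φ2→G] = [56700, 56700]
r7 m[φ2→S] = [35, 21]
r7 m[φ3→B] = [5, 6]
r7 m[φ3→H] = [396900, 396900]
r7 m[φ4→G] = [5, 7]
r7 m[φ4→L] = [56700, 40500]
r7 m[φ5→B] = [9, 5]
r7 m[φ5→N] = [79380, 396900]
r7 m[φ6→R] = [7, 1]
r7 m[B→φ0] = [315, 1260]
r7 m[B→φ1] = [7875, 9450]
r7 m[B→φ3] = [11025, 66150]
r7 m[B→φ5] = [6125, 79380]
r7 m[G→φ2] = [5, 7]
r7 m[G→φ4] = [8100, 8100]
r7 m[L→φ4] = [1, 1]
r7 m[N→φ5] = [1, 1]
r7 m[R→φ1] = [7, 1]
r7 m[R→φ6] = [8100, 8100]
r7 m[S→φ0] = [35, 21]
r7 m[S→φ2] = [11340, 7560]
r7 m[H→φ3] = [1, 1]
r8 m[φ0→B] = [175, 315]
r8 m[φ0→S] = [11340, 7560]
r8 m[φ1→B] = [7, 42]
r8 m[φ1→R] = [56700, 56700]
r8 m[φ2→G] = [56700, 56700]
r8 m[φ2→S] = [35, 21]
r8 m[φ3→B] = [5, 6]
r8 m[φ3→H] = [396900, 396900]
r8 m[φ4→G] = [5, 7]
r8 m[φ4→L] = [56700, 40500]
r8 m[φ5→B] = [9, 5]
r8 m[φ5→N] = [79380, 396900]
r8 m[φ6→R] = [7, 1]
r8 m[B→φ0] = [315, 1260]
r8 m[B→φ1] = [7875, 9450]
r8 m[B→φ3] = [11025, 66150]
r8 m[B→φ5] = [6125, 79380]
r8 m[G→φ2] = [5, 7]
r8 m[G→φ4] = [56700, 56700]
r8 m[L→φ4] = [1, 1]
r8 m[N→φ5] = [1, 1]
r8 m[R→φ1] = [7, 1]
r8 m[R→φ6] = [56700, 56700]
r8 m[S→φ0] = [35, 21]
r8 m[S→φ2] = [11340, 7560]
r8 m[H→φ3] = [1, 1]
r9 m[φ0→B] = [175, 315]
r9 m[φ0→S] = [11340, 7560]
r9 m[φ1→B] = [7, 42]
r9 m[φ1→R] = [56700, 56700]
r9 m[φ2→G] = [56700, 56700]
r9 m[φ2→S] = [35, 21]
r9 m[φ3→B] = [5, 6]
r9 m[φ3→H] = [396900, 396900]
r9 m[φ4→G] = [5, 7]
r9 m[φ4→L] = [396900, 283500]
r9 m[φ5→B] = [9, 5]
r9 m[φ5→N] = [79380, 396900]
r9 m[φ6→R] = [7, 1]
r9 m[B→φ0] = [315, 1260]
r9 m[B→φ1] = [7875, 9450]
r9 m[B→φ3] = [11025, 66150]
r9 m[B→φ5] = [6125, 79380]
r9 m[G→φ2] = [5, 7]
r9 m[G→φ4] = [56700, 56700]
r9 m[L→φ4] = [1, 1]
r9 m[N→φ5] = [1, 1]
r9 m[R→φ1] = [7, 1]
r9 m[R→φ6] = [56700, 56700]
r9 m[S→φ0] = [35, 21]
r9 m[S→φ2] = [11340, 7560]
r9 m[H→φ3] = [1, 1]
r10 m[φ0→B] = [175, 315]
r10 m[φ0→S] = [11340, 7560]
r10 m[φ1→B] = [7, 42]
r10 m[φ1→R] = [56700, 56700]
r10 m[φ2→G] = [56700, 56700]
r10 m[φ2→S] = [35, 21]
r10 m[φ3→B] = [5, 6]
r10 m[φ3→H] = [396900, 396900]
r10 m[φ4→G] = [5, 7]
r10 m[φ4→L] = [396900, 283500]
r10 m[φ5→B] = [9, 5]
r10 m[φ5→N] = [79380, 396900]
r10 m[φ6→R] = [7, 1]
r10 m[B→φ0] = [315, 1260]
r10 m[B→φ1] = [7875, 9450]
r10 m[B→φ3] = [11025, 66150]
r10 m[B→φ5] = [6125, 79380]
r10 m[G→φ2] = [5, 7]
r10 m[G→φ4] = [56700, 56700]
r10 m[L→φ4] = [1, 1]
r10 m[N→φ5] = [1, 1]
r10 m[R→φ1] = [7, 1]
r10 m[R→φ6] = [56700, 56700]
r10 m[S→φ0] = [35, 21]
r10 m[S→φ2] = [11340, 7560]
r10 m[H→φ3] = [1, 1]
fixed point reached at round 10
traceback from B: (B=1, G=1, L=0, N=1, R=0, S=0, H=0), score=396900

assignment: (B=1, G=1, L=0, N=1, R=0, S=0, H=0); score = 396900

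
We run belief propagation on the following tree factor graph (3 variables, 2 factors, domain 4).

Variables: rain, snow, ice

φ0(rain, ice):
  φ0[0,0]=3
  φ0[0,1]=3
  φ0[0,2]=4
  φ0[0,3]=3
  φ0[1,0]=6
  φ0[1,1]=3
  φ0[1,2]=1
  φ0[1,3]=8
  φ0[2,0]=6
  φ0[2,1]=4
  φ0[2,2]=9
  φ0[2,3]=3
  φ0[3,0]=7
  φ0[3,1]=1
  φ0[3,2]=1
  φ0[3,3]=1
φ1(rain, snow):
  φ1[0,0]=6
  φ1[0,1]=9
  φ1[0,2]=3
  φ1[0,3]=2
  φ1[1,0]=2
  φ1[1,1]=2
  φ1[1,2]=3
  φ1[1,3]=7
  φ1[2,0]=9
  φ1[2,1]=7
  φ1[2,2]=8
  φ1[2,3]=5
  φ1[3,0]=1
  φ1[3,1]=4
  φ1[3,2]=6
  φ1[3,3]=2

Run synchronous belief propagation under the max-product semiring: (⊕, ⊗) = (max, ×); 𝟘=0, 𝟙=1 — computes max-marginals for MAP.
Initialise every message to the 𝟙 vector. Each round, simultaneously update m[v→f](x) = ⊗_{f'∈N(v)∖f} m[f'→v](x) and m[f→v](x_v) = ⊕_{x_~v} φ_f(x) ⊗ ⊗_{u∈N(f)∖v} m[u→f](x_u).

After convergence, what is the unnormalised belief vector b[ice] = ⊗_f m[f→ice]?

init: all messages = 𝟙 over 4 values
r1 m[φ0→rain] = [4, 8, 9, 7]
r1 m[φ0→ice] = [7, 4, 9, 8]
r1 m[φ1→rain] = [9, 7, 9, 6]
r1 m[φ1→snow] = [9, 9, 8, 7]
r1 m[rain→φ0] = [1, 1, 1, 1]
r1 m[rain→φ1] = [1, 1, 1, 1]
r1 m[snow→φ1] = [1, 1, 1, 1]
r1 m[ice→φ0] = [1, 1, 1, 1]
r2 m[φ0→rain] = [4, 8, 9, 7]
r2 m[φ0→ice] = [7, 4, 9, 8]
r2 m[φ1→rain] = [9, 7, 9, 6]
r2 m[φ1→snow] = [9, 9, 8, 7]
r2 m[rain→φ0] = [9, 7, 9, 6]
r2 m[rain→φ1] = [4, 8, 9, 7]
r2 m[snow→φ1] = [1, 1, 1, 1]
r2 m[ice→φ0] = [1, 1, 1, 1]
r3 m[φ0→rain] = [4, 8, 9, 7]
r3 m[φ0→ice] = [54, 36, 81, 56]
r3 m[φ1→rain] = [9, 7, 9, 6]
r3 m[φ1→snow] = [81, 63, 72, 56]
r3 m[rain→φ0] = [9, 7, 9, 6]
r3 m[rain→φ1] = [4, 8, 9, 7]
r3 m[snow→φ1] = [1, 1, 1, 1]
r3 m[ice→φ0] = [1, 1, 1, 1]
r4 m[φ0→rain] = [4, 8, 9, 7]
r4 m[φ0→ice] = [54, 36, 81, 56]
r4 m[φ1→rain] = [9, 7, 9, 6]
r4 m[φ1→snow] = [81, 63, 72, 56]
r4 m[rain→φ0] = [9, 7, 9, 6]
r4 m[rain→φ1] = [4, 8, 9, 7]
r4 m[snow→φ1] = [1, 1, 1, 1]
r4 m[ice→φ0] = [1, 1, 1, 1]
fixed point reached at round 4
b[ice] = ⊗ incoming = [54, 36, 81, 56]

b[ice] = [54, 36, 81, 56]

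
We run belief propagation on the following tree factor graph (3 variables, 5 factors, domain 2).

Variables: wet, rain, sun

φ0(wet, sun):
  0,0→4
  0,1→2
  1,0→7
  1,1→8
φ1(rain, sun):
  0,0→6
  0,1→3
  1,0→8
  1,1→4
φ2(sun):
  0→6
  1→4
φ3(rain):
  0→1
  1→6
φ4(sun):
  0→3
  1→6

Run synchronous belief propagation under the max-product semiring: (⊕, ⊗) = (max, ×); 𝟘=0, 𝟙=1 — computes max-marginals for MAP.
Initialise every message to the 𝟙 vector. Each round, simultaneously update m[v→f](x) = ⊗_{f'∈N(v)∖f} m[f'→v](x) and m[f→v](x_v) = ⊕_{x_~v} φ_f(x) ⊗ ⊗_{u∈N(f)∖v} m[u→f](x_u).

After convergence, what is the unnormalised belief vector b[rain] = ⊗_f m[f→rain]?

b[rain] = [756, 6048]

init: all messages = 𝟙 over 2 values
r1 m[φ0→wet] = [4, 8]
r1 m[φ0→sun] = [7, 8]
r1 m[φ1→rain] = [6, 8]
r1 m[φ1→sun] = [8, 4]
r1 m[φ2→sun] = [6, 4]
r1 m[φ3→rain] = [1, 6]
r1 m[φ4→sun] = [3, 6]
r1 m[wet→φ0] = [1, 1]
r1 m[rain→φ1] = [1, 1]
r1 m[rain→φ3] = [1, 1]
r1 m[sun→φ0] = [1, 1]
r1 m[sun→φ1] = [1, 1]
r1 m[sun→φ2] = [1, 1]
r1 m[sun→φ4] = [1, 1]
r2 m[φ0→wet] = [4, 8]
r2 m[φ0→sun] = [7, 8]
r2 m[φ1→rain] = [6, 8]
r2 m[φ1→sun] = [8, 4]
r2 m[φ2→sun] = [6, 4]
r2 m[φ3→rain] = [1, 6]
r2 m[φ4→sun] = [3, 6]
r2 m[wet→φ0] = [1, 1]
r2 m[rain→φ1] = [1, 6]
r2 m[rain→φ3] = [6, 8]
r2 m[sun→φ0] = [144, 96]
r2 m[sun→φ1] = [126, 192]
r2 m[sun→φ2] = [168, 192]
r2 m[sun→φ4] = [336, 128]
r3 m[φ0→wet] = [576, 1008]
r3 m[φ0→sun] = [7, 8]
r3 m[φ1→rain] = [756, 1008]
r3 m[φ1→sun] = [48, 24]
r3 m[φ2→sun] = [6, 4]
r3 m[φ3→rain] = [1, 6]
r3 m[φ4→sun] = [3, 6]
r3 m[wet→φ0] = [1, 1]
r3 m[rain→φ1] = [1, 6]
r3 m[rain→φ3] = [6, 8]
r3 m[sun→φ0] = [144, 96]
r3 m[sun→φ1] = [126, 192]
r3 m[sun→φ2] = [168, 192]
r3 m[sun→φ4] = [336, 128]
r4 m[φ0→wet] = [576, 1008]
r4 m[φ0→sun] = [7, 8]
r4 m[φ1→rain] = [756, 1008]
r4 m[φ1→sun] = [48, 24]
r4 m[φ2→sun] = [6, 4]
r4 m[φ3→rain] = [1, 6]
r4 m[φ4→sun] = [3, 6]
r4 m[wet→φ0] = [1, 1]
r4 m[rain→φ1] = [1, 6]
r4 m[rain→φ3] = [756, 1008]
r4 m[sun→φ0] = [864, 576]
r4 m[sun→φ1] = [126, 192]
r4 m[sun→φ2] = [1008, 1152]
r4 m[sun→φ4] = [2016, 768]
r5 m[φ0→wet] = [3456, 6048]
r5 m[φ0→sun] = [7, 8]
r5 m[φ1→rain] = [756, 1008]
r5 m[φ1→sun] = [48, 24]
r5 m[φ2→sun] = [6, 4]
r5 m[φ3→rain] = [1, 6]
r5 m[φ4→sun] = [3, 6]
r5 m[wet→φ0] = [1, 1]
r5 m[rain→φ1] = [1, 6]
r5 m[rain→φ3] = [756, 1008]
r5 m[sun→φ0] = [864, 576]
r5 m[sun→φ1] = [126, 192]
r5 m[sun→φ2] = [1008, 1152]
r5 m[sun→φ4] = [2016, 768]
r6 m[φ0→wet] = [3456, 6048]
r6 m[φ0→sun] = [7, 8]
r6 m[φ1→rain] = [756, 1008]
r6 m[φ1→sun] = [48, 24]
r6 m[φ2→sun] = [6, 4]
r6 m[φ3→rain] = [1, 6]
r6 m[φ4→sun] = [3, 6]
r6 m[wet→φ0] = [1, 1]
r6 m[rain→φ1] = [1, 6]
r6 m[rain→φ3] = [756, 1008]
r6 m[sun→φ0] = [864, 576]
r6 m[sun→φ1] = [126, 192]
r6 m[sun→φ2] = [1008, 1152]
r6 m[sun→φ4] = [2016, 768]
fixed point reached at round 6
b[rain] = ⊗ incoming = [756, 6048]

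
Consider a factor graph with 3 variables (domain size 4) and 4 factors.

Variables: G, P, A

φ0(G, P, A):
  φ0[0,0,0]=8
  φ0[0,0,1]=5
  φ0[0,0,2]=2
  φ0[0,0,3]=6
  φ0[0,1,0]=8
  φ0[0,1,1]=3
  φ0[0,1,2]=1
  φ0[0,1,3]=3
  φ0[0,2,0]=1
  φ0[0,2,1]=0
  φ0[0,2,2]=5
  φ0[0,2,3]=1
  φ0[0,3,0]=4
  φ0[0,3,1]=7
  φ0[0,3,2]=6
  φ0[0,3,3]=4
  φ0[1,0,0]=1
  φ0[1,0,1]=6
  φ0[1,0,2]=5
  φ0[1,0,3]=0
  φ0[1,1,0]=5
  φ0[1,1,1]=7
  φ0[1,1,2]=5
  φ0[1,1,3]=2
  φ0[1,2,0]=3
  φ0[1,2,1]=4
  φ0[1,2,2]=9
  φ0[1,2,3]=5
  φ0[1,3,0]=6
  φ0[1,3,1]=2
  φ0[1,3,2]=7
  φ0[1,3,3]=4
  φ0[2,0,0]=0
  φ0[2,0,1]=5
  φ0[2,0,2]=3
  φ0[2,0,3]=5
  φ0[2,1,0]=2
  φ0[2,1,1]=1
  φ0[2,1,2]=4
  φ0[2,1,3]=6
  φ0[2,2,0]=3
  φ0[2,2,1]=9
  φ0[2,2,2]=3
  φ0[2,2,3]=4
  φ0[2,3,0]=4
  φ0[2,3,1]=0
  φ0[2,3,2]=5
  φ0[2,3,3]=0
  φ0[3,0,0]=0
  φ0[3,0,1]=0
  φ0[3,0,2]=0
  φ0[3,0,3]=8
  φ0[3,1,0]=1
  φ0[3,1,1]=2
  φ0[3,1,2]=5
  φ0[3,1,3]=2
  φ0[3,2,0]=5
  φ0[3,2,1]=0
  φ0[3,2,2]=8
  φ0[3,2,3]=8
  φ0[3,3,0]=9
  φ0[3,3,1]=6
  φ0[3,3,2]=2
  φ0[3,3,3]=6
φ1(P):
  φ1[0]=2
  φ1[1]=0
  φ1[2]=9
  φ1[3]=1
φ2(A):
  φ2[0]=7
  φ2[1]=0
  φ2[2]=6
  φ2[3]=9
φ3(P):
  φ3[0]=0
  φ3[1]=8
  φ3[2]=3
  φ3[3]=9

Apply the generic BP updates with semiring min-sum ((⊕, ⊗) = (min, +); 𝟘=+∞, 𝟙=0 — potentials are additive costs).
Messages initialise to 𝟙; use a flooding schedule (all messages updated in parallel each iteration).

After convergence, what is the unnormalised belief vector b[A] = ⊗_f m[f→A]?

init: all messages = 𝟙 over 4 values
r1 m[φ0→G] = [0, 0, 0, 0]
r1 m[φ0→P] = [0, 1, 0, 0]
r1 m[φ0→A] = [0, 0, 0, 0]
r1 m[φ1→P] = [2, 0, 9, 1]
r1 m[φ2→A] = [7, 0, 6, 9]
r1 m[φ3→P] = [0, 8, 3, 9]
r1 m[G→φ0] = [0, 0, 0, 0]
r1 m[P→φ0] = [0, 0, 0, 0]
r1 m[P→φ1] = [0, 0, 0, 0]
r1 m[P→φ3] = [0, 0, 0, 0]
r1 m[A→φ0] = [0, 0, 0, 0]
r1 m[A→φ2] = [0, 0, 0, 0]
r2 m[φ0→G] = [0, 0, 0, 0]
r2 m[φ0→P] = [0, 1, 0, 0]
r2 m[φ0→A] = [0, 0, 0, 0]
r2 m[φ1→P] = [2, 0, 9, 1]
r2 m[φ2→A] = [7, 0, 6, 9]
r2 m[φ3→P] = [0, 8, 3, 9]
r2 m[G→φ0] = [0, 0, 0, 0]
r2 m[P→φ0] = [2, 8, 12, 10]
r2 m[P→φ1] = [0, 9, 3, 9]
r2 m[P→φ3] = [2, 1, 9, 1]
r2 m[A→φ0] = [7, 0, 6, 9]
r2 m[A→φ2] = [0, 0, 0, 0]
r3 m[φ0→G] = [7, 8, 7, 2]
r3 m[φ0→P] = [0, 1, 0, 0]
r3 m[φ0→A] = [2, 2, 2, 2]
r3 m[φ1→P] = [2, 0, 9, 1]
r3 m[φ2→A] = [7, 0, 6, 9]
r3 m[φ3→P] = [0, 8, 3, 9]
r3 m[G→φ0] = [0, 0, 0, 0]
r3 m[P→φ0] = [2, 8, 12, 10]
r3 m[P→φ1] = [0, 9, 3, 9]
r3 m[P→φ3] = [2, 1, 9, 1]
r3 m[A→φ0] = [7, 0, 6, 9]
r3 m[A→φ2] = [0, 0, 0, 0]
r4 m[φ0→G] = [7, 8, 7, 2]
r4 m[φ0→P] = [0, 1, 0, 0]
r4 m[φ0→A] = [2, 2, 2, 2]
r4 m[φ1→P] = [2, 0, 9, 1]
r4 m[φ2→A] = [7, 0, 6, 9]
r4 m[φ3→P] = [0, 8, 3, 9]
r4 m[G→φ0] = [0, 0, 0, 0]
r4 m[P→φ0] = [2, 8, 12, 10]
r4 m[P→φ1] = [0, 9, 3, 9]
r4 m[P→φ3] = [2, 1, 9, 1]
r4 m[A→φ0] = [7, 0, 6, 9]
r4 m[A→φ2] = [2, 2, 2, 2]
r5 m[φ0→G] = [7, 8, 7, 2]
r5 m[φ0→P] = [0, 1, 0, 0]
r5 m[φ0→A] = [2, 2, 2, 2]
r5 m[φ1→P] = [2, 0, 9, 1]
r5 m[φ2→A] = [7, 0, 6, 9]
r5 m[φ3→P] = [0, 8, 3, 9]
r5 m[G→φ0] = [0, 0, 0, 0]
r5 m[P→φ0] = [2, 8, 12, 10]
r5 m[P→φ1] = [0, 9, 3, 9]
r5 m[P→φ3] = [2, 1, 9, 1]
r5 m[A→φ0] = [7, 0, 6, 9]
r5 m[A→φ2] = [2, 2, 2, 2]
fixed point reached at round 5
b[A] = ⊗ incoming = [9, 2, 8, 11]

b[A] = [9, 2, 8, 11]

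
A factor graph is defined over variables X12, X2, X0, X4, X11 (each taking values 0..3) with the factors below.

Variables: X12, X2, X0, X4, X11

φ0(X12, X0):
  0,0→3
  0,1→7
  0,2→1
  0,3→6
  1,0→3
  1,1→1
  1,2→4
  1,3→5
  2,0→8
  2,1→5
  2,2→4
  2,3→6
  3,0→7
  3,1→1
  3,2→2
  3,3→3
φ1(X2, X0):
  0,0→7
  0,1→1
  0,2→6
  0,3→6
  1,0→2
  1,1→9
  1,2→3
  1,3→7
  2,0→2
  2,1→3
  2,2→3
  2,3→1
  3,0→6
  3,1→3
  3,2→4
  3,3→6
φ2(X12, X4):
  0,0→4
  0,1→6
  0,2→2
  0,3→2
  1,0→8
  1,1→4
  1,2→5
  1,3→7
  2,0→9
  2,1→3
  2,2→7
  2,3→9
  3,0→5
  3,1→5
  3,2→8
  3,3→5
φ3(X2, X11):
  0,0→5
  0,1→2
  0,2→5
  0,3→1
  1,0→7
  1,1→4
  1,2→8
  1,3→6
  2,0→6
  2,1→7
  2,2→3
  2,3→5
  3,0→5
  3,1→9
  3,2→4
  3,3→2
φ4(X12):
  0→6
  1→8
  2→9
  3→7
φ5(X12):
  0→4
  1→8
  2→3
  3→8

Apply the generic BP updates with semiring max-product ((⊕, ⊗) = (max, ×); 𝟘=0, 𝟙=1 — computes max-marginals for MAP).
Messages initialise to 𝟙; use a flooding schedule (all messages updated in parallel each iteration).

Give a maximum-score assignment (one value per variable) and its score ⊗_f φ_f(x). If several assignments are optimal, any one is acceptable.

assignment: (X12=3, X2=3, X0=0, X4=2, X11=1); score = 169344

init: all messages = 𝟙 over 4 values
r1 m[φ0→X12] = [7, 5, 8, 7]
r1 m[φ0→X0] = [8, 7, 4, 6]
r1 m[φ1→X2] = [7, 9, 3, 6]
r1 m[φ1→X0] = [7, 9, 6, 7]
r1 m[φ2→X12] = [6, 8, 9, 8]
r1 m[φ2→X4] = [9, 6, 8, 9]
r1 m[φ3→X2] = [5, 8, 7, 9]
r1 m[φ3→X11] = [7, 9, 8, 6]
r1 m[φ4→X12] = [6, 8, 9, 7]
r1 m[φ5→X12] = [4, 8, 3, 8]
r1 m[X12→φ0] = [1, 1, 1, 1]
r1 m[X12→φ2] = [1, 1, 1, 1]
r1 m[X12→φ4] = [1, 1, 1, 1]
r1 m[X12→φ5] = [1, 1, 1, 1]
r1 m[X2→φ1] = [1, 1, 1, 1]
r1 m[X2→φ3] = [1, 1, 1, 1]
r1 m[X0→φ0] = [1, 1, 1, 1]
r1 m[X0→φ1] = [1, 1, 1, 1]
r1 m[X4→φ2] = [1, 1, 1, 1]
r1 m[X11→φ3] = [1, 1, 1, 1]
r2 m[φ0→X12] = [7, 5, 8, 7]
r2 m[φ0→X0] = [8, 7, 4, 6]
r2 m[φ1→X2] = [7, 9, 3, 6]
r2 m[φ1→X0] = [7, 9, 6, 7]
r2 m[φ2→X12] = [6, 8, 9, 8]
r2 m[φ2→X4] = [9, 6, 8, 9]
r2 m[φ3→X2] = [5, 8, 7, 9]
r2 m[φ3→X11] = [7, 9, 8, 6]
r2 m[φ4→X12] = [6, 8, 9, 7]
r2 m[φ5→X12] = [4, 8, 3, 8]
r2 m[X12→φ0] = [144, 512, 243, 448]
r2 m[X12→φ2] = [168, 320, 216, 392]
r2 m[X12→φ4] = [168, 320, 216, 448]
r2 m[X12→φ5] = [252, 320, 648, 392]
r2 m[X2→φ1] = [5, 8, 7, 9]
r2 m[X2→φ3] = [7, 9, 3, 6]
r2 m[X0→φ0] = [7, 9, 6, 7]
r2 m[X0→φ1] = [8, 7, 4, 6]
r2 m[X4→φ2] = [1, 1, 1, 1]
r2 m[X11→φ3] = [1, 1, 1, 1]
r3 m[φ0→X12] = [63, 35, 56, 49]
r3 m[φ0→X0] = [3136, 1215, 2048, 2560]
r3 m[φ1→X2] = [56, 63, 21, 48]
r3 m[φ1→X0] = [54, 72, 36, 56]
r3 m[φ2→X12] = [6, 8, 9, 8]
r3 m[φ2→X4] = [2560, 1960, 3136, 2240]
r3 m[φ3→X2] = [5, 8, 7, 9]
r3 m[φ3→X11] = [63, 54, 72, 54]
r3 m[φ4→X12] = [6, 8, 9, 7]
r3 m[φ5→X12] = [4, 8, 3, 8]
r3 m[X12→φ0] = [144, 512, 243, 448]
r3 m[X12→φ2] = [168, 320, 216, 392]
r3 m[X12→φ4] = [168, 320, 216, 448]
r3 m[X12→φ5] = [252, 320, 648, 392]
r3 m[X2→φ1] = [5, 8, 7, 9]
r3 m[X2→φ3] = [7, 9, 3, 6]
r3 m[X0→φ0] = [7, 9, 6, 7]
r3 m[X0→φ1] = [8, 7, 4, 6]
r3 m[X4→φ2] = [1, 1, 1, 1]
r3 m[X11→φ3] = [1, 1, 1, 1]
r4 m[φ0→X12] = [63, 35, 56, 49]
r4 m[φ0→X0] = [3136, 1215, 2048, 2560]
r4 m[φ1→X2] = [56, 63, 21, 48]
r4 m[φ1→X0] = [54, 72, 36, 56]
r4 m[φ2→X12] = [6, 8, 9, 8]
r4 m[φ2→X4] = [2560, 1960, 3136, 2240]
r4 m[φ3→X2] = [5, 8, 7, 9]
r4 m[φ3→X11] = [63, 54, 72, 54]
r4 m[φ4→X12] = [6, 8, 9, 7]
r4 m[φ5→X12] = [4, 8, 3, 8]
r4 m[X12→φ0] = [144, 512, 243, 448]
r4 m[X12→φ2] = [1512, 2240, 1512, 2744]
r4 m[X12→φ4] = [1512, 2240, 1512, 3136]
r4 m[X12→φ5] = [2268, 2240, 4536, 2744]
r4 m[X2→φ1] = [5, 8, 7, 9]
r4 m[X2→φ3] = [56, 63, 21, 48]
r4 m[X0→φ0] = [54, 72, 36, 56]
r4 m[X0→φ1] = [3136, 1215, 2048, 2560]
r4 m[X4→φ2] = [1, 1, 1, 1]
r4 m[X11→φ3] = [1, 1, 1, 1]
r5 m[φ0→X12] = [504, 280, 432, 378]
r5 m[φ0→X0] = [3136, 1215, 2048, 2560]
r5 m[φ1→X2] = [21952, 17920, 6272, 18816]
r5 m[φ1→X0] = [54, 72, 36, 56]
r5 m[φ2→X12] = [6, 8, 9, 8]
r5 m[φ2→X4] = [17920, 13720, 21952, 15680]
r5 m[φ3→X2] = [5, 8, 7, 9]
r5 m[φ3→X11] = [441, 432, 504, 378]
r5 m[φ4→X12] = [6, 8, 9, 7]
r5 m[φ5→X12] = [4, 8, 3, 8]
r5 m[X12→φ0] = [144, 512, 243, 448]
r5 m[X12→φ2] = [1512, 2240, 1512, 2744]
r5 m[X12→φ4] = [1512, 2240, 1512, 3136]
r5 m[X12→φ5] = [2268, 2240, 4536, 2744]
r5 m[X2→φ1] = [5, 8, 7, 9]
r5 m[X2→φ3] = [56, 63, 21, 48]
r5 m[X0→φ0] = [54, 72, 36, 56]
r5 m[X0→φ1] = [3136, 1215, 2048, 2560]
r5 m[X4→φ2] = [1, 1, 1, 1]
r5 m[X11→φ3] = [1, 1, 1, 1]
r6 m[φ0→X12] = [504, 280, 432, 378]
r6 m[φ0→X0] = [3136, 1215, 2048, 2560]
r6 m[φ1→X2] = [21952, 17920, 6272, 18816]
r6 m[φ1→X0] = [54, 72, 36, 56]
r6 m[φ2→X12] = [6, 8, 9, 8]
r6 m[φ2→X4] = [17920, 13720, 21952, 15680]
r6 m[φ3→X2] = [5, 8, 7, 9]
r6 m[φ3→X11] = [441, 432, 504, 378]
r6 m[φ4→X12] = [6, 8, 9, 7]
r6 m[φ5→X12] = [4, 8, 3, 8]
r6 m[X12→φ0] = [144, 512, 243, 448]
r6 m[X12→φ2] = [12096, 17920, 11664, 21168]
r6 m[X12→φ4] = [12096, 17920, 11664, 24192]
r6 m[X12→φ5] = [18144, 17920, 34992, 21168]
r6 m[X2→φ1] = [5, 8, 7, 9]
r6 m[X2→φ3] = [21952, 17920, 6272, 18816]
r6 m[X0→φ0] = [54, 72, 36, 56]
r6 m[X0→φ1] = [3136, 1215, 2048, 2560]
r6 m[X4→φ2] = [1, 1, 1, 1]
r6 m[X11→φ3] = [1, 1, 1, 1]
r7 m[φ0→X12] = [504, 280, 432, 378]
r7 m[φ0→X0] = [3136, 1215, 2048, 2560]
r7 m[φ1→X2] = [21952, 17920, 6272, 18816]
r7 m[φ1→X0] = [54, 72, 36, 56]
r7 m[φ2→X12] = [6, 8, 9, 8]
r7 m[φ2→X4] = [143360, 105840, 169344, 125440]
r7 m[φ3→X2] = [5, 8, 7, 9]
r7 m[φ3→X11] = [125440, 169344, 143360, 107520]
r7 m[φ4→X12] = [6, 8, 9, 7]
r7 m[φ5→X12] = [4, 8, 3, 8]
r7 m[X12→φ0] = [144, 512, 243, 448]
r7 m[X12→φ2] = [12096, 17920, 11664, 21168]
r7 m[X12→φ4] = [12096, 17920, 11664, 24192]
r7 m[X12→φ5] = [18144, 17920, 34992, 21168]
r7 m[X2→φ1] = [5, 8, 7, 9]
r7 m[X2→φ3] = [21952, 17920, 6272, 18816]
r7 m[X0→φ0] = [54, 72, 36, 56]
r7 m[X0→φ1] = [3136, 1215, 2048, 2560]
r7 m[X4→φ2] = [1, 1, 1, 1]
r7 m[X11→φ3] = [1, 1, 1, 1]
r8 m[φ0→X12] = [504, 280, 432, 378]
r8 m[φ0→X0] = [3136, 1215, 2048, 2560]
r8 m[φ1→X2] = [21952, 17920, 6272, 18816]
r8 m[φ1→X0] = [54, 72, 36, 56]
r8 m[φ2→X12] = [6, 8, 9, 8]
r8 m[φ2→X4] = [143360, 105840, 169344, 125440]
r8 m[φ3→X2] = [5, 8, 7, 9]
r8 m[φ3→X11] = [125440, 169344, 143360, 107520]
r8 m[φ4→X12] = [6, 8, 9, 7]
r8 m[φ5→X12] = [4, 8, 3, 8]
r8 m[X12→φ0] = [144, 512, 243, 448]
r8 m[X12→φ2] = [12096, 17920, 11664, 21168]
r8 m[X12→φ4] = [12096, 17920, 11664, 24192]
r8 m[X12→φ5] = [18144, 17920, 34992, 21168]
r8 m[X2→φ1] = [5, 8, 7, 9]
r8 m[X2→φ3] = [21952, 17920, 6272, 18816]
r8 m[X0→φ0] = [54, 72, 36, 56]
r8 m[X0→φ1] = [3136, 1215, 2048, 2560]
r8 m[X4→φ2] = [1, 1, 1, 1]
r8 m[X11→φ3] = [1, 1, 1, 1]
fixed point reached at round 8
traceback from X12: (X12=3, X2=3, X0=0, X4=2, X11=1), score=169344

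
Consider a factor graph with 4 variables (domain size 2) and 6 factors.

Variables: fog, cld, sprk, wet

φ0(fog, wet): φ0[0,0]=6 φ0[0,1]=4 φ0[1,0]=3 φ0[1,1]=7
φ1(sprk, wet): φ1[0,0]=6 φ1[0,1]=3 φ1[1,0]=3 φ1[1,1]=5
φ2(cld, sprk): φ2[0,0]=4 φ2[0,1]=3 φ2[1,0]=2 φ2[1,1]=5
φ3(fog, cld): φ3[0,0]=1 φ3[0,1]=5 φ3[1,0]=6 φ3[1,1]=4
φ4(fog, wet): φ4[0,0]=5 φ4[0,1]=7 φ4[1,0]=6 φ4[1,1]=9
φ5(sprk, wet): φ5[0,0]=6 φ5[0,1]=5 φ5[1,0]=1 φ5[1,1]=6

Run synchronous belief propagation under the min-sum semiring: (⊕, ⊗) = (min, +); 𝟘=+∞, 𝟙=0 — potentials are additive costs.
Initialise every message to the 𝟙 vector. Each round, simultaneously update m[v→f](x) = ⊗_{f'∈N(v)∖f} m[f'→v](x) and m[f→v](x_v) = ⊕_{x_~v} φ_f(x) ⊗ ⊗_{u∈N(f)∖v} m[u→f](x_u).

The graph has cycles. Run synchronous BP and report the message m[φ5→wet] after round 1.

init: all messages = 𝟙 over 2 values
r1 m[φ0→fog] = [4, 3]
r1 m[φ0→wet] = [3, 4]
r1 m[φ1→sprk] = [3, 3]
r1 m[φ1→wet] = [3, 3]
r1 m[φ2→cld] = [3, 2]
r1 m[φ2→sprk] = [2, 3]
r1 m[φ3→fog] = [1, 4]
r1 m[φ3→cld] = [1, 4]
r1 m[φ4→fog] = [5, 6]
r1 m[φ4→wet] = [5, 7]
r1 m[φ5→sprk] = [5, 1]
r1 m[φ5→wet] = [1, 5]
r1 m[fog→φ0] = [0, 0]
r1 m[fog→φ3] = [0, 0]
r1 m[fog→φ4] = [0, 0]
r1 m[cld→φ2] = [0, 0]
r1 m[cld→φ3] = [0, 0]
r1 m[sprk→φ1] = [0, 0]
r1 m[sprk→φ2] = [0, 0]
r1 m[sprk→φ5] = [0, 0]
r1 m[wet→φ0] = [0, 0]
r1 m[wet→φ1] = [0, 0]
r1 m[wet→φ4] = [0, 0]
r1 m[wet→φ5] = [0, 0]

message @ round 1 = [1, 5]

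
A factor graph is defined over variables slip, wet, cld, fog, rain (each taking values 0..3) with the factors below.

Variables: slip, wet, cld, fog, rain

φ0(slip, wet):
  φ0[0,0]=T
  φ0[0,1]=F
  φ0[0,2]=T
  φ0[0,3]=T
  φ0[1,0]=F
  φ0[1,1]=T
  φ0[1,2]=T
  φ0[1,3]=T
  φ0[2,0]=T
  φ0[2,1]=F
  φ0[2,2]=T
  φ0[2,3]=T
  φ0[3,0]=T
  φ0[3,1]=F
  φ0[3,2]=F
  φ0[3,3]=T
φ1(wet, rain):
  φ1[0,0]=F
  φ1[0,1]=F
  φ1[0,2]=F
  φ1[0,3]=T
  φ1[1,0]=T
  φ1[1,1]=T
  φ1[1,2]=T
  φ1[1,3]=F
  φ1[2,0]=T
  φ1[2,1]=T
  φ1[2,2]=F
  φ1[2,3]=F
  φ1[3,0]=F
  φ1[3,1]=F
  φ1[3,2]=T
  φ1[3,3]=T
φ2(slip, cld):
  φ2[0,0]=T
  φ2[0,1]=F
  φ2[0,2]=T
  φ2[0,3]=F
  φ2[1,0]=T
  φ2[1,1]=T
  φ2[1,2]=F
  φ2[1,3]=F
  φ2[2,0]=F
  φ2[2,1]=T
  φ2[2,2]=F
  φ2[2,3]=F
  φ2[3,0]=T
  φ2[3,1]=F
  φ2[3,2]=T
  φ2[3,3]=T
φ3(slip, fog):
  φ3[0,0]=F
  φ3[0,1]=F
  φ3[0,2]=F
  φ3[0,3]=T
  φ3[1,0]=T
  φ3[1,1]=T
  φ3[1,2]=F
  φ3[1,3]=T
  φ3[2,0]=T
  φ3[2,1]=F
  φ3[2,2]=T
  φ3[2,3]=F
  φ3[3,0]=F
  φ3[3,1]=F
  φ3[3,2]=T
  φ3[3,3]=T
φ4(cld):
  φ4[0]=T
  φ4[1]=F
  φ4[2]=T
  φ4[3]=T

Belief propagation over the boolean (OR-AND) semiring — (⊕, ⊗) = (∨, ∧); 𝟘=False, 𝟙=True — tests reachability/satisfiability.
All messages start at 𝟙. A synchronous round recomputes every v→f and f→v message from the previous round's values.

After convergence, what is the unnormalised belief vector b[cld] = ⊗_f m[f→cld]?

init: all messages = 𝟙 over 4 values
r1 m[φ0→slip] = [T, T, T, T]
r1 m[φ0→wet] = [T, T, T, T]
r1 m[φ1→wet] = [T, T, T, T]
r1 m[φ1→rain] = [T, T, T, T]
r1 m[φ2→slip] = [T, T, T, T]
r1 m[φ2→cld] = [T, T, T, T]
r1 m[φ3→slip] = [T, T, T, T]
r1 m[φ3→fog] = [T, T, T, T]
r1 m[φ4→cld] = [T, F, T, T]
r1 m[slip→φ0] = [T, T, T, T]
r1 m[slip→φ2] = [T, T, T, T]
r1 m[slip→φ3] = [T, T, T, T]
r1 m[wet→φ0] = [T, T, T, T]
r1 m[wet→φ1] = [T, T, T, T]
r1 m[cld→φ2] = [T, T, T, T]
r1 m[cld→φ4] = [T, T, T, T]
r1 m[fog→φ3] = [T, T, T, T]
r1 m[rain→φ1] = [T, T, T, T]
r2 m[φ0→slip] = [T, T, T, T]
r2 m[φ0→wet] = [T, T, T, T]
r2 m[φ1→wet] = [T, T, T, T]
r2 m[φ1→rain] = [T, T, T, T]
r2 m[φ2→slip] = [T, T, T, T]
r2 m[φ2→cld] = [T, T, T, T]
r2 m[φ3→slip] = [T, T, T, T]
r2 m[φ3→fog] = [T, T, T, T]
r2 m[φ4→cld] = [T, F, T, T]
r2 m[slip→φ0] = [T, T, T, T]
r2 m[slip→φ2] = [T, T, T, T]
r2 m[slip→φ3] = [T, T, T, T]
r2 m[wet→φ0] = [T, T, T, T]
r2 m[wet→φ1] = [T, T, T, T]
r2 m[cld→φ2] = [T, F, T, T]
r2 m[cld→φ4] = [T, T, T, T]
r2 m[fog→φ3] = [T, T, T, T]
r2 m[rain→φ1] = [T, T, T, T]
r3 m[φ0→slip] = [T, T, T, T]
r3 m[φ0→wet] = [T, T, T, T]
r3 m[φ1→wet] = [T, T, T, T]
r3 m[φ1→rain] = [T, T, T, T]
r3 m[φ2→slip] = [T, T, F, T]
r3 m[φ2→cld] = [T, T, T, T]
r3 m[φ3→slip] = [T, T, T, T]
r3 m[φ3→fog] = [T, T, T, T]
r3 m[φ4→cld] = [T, F, T, T]
r3 m[slip→φ0] = [T, T, T, T]
r3 m[slip→φ2] = [T, T, T, T]
r3 m[slip→φ3] = [T, T, T, T]
r3 m[wet→φ0] = [T, T, T, T]
r3 m[wet→φ1] = [T, T, T, T]
r3 m[cld→φ2] = [T, F, T, T]
r3 m[cld→φ4] = [T, T, T, T]
r3 m[fog→φ3] = [T, T, T, T]
r3 m[rain→φ1] = [T, T, T, T]
r4 m[φ0→slip] = [T, T, T, T]
r4 m[φ0→wet] = [T, T, T, T]
r4 m[φ1→wet] = [T, T, T, T]
r4 m[φ1→rain] = [T, T, T, T]
r4 m[φ2→slip] = [T, T, F, T]
r4 m[φ2→cld] = [T, T, T, T]
r4 m[φ3→slip] = [T, T, T, T]
r4 m[φ3→fog] = [T, T, T, T]
r4 m[φ4→cld] = [T, F, T, T]
r4 m[slip→φ0] = [T, T, F, T]
r4 m[slip→φ2] = [T, T, T, T]
r4 m[slip→φ3] = [T, T, F, T]
r4 m[wet→φ0] = [T, T, T, T]
r4 m[wet→φ1] = [T, T, T, T]
r4 m[cld→φ2] = [T, F, T, T]
r4 m[cld→φ4] = [T, T, T, T]
r4 m[fog→φ3] = [T, T, T, T]
r4 m[rain→φ1] = [T, T, T, T]
r5 m[φ0→slip] = [T, T, T, T]
r5 m[φ0→wet] = [T, T, T, T]
r5 m[φ1→wet] = [T, T, T, T]
r5 m[φ1→rain] = [T, T, T, T]
r5 m[φ2→slip] = [T, T, F, T]
r5 m[φ2→cld] = [T, T, T, T]
r5 m[φ3→slip] = [T, T, T, T]
r5 m[φ3→fog] = [T, T, T, T]
r5 m[φ4→cld] = [T, F, T, T]
r5 m[slip→φ0] = [T, T, F, T]
r5 m[slip→φ2] = [T, T, T, T]
r5 m[slip→φ3] = [T, T, F, T]
r5 m[wet→φ0] = [T, T, T, T]
r5 m[wet→φ1] = [T, T, T, T]
r5 m[cld→φ2] = [T, F, T, T]
r5 m[cld→φ4] = [T, T, T, T]
r5 m[fog→φ3] = [T, T, T, T]
r5 m[rain→φ1] = [T, T, T, T]
fixed point reached at round 5
b[cld] = ⊗ incoming = [T, F, T, T]

b[cld] = [T, F, T, T]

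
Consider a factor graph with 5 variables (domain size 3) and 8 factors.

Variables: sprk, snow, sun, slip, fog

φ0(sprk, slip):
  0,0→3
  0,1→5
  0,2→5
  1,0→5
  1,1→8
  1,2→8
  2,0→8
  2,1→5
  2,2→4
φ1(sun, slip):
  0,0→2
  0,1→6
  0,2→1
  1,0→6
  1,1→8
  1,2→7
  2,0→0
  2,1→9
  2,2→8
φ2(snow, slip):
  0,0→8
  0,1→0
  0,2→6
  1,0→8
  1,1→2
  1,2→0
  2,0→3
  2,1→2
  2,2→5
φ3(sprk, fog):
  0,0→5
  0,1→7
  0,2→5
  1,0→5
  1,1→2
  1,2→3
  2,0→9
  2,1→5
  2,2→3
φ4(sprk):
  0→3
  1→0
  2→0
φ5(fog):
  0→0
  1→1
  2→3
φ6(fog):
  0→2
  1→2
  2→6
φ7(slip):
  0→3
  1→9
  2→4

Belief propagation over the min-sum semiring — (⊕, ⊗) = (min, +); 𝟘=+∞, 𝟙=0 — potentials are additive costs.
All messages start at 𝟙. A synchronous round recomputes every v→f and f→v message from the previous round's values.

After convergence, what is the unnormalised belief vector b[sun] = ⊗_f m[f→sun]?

b[sun] = [17, 22, 16]

init: all messages = 𝟙 over 3 values
r1 m[φ0→sprk] = [3, 5, 4]
r1 m[φ0→slip] = [3, 5, 4]
r1 m[φ1→sun] = [1, 6, 0]
r1 m[φ1→slip] = [0, 6, 1]
r1 m[φ2→snow] = [0, 0, 2]
r1 m[φ2→slip] = [3, 0, 0]
r1 m[φ3→sprk] = [5, 2, 3]
r1 m[φ3→fog] = [5, 2, 3]
r1 m[φ4→sprk] = [3, 0, 0]
r1 m[φ5→fog] = [0, 1, 3]
r1 m[φ6→fog] = [2, 2, 6]
r1 m[φ7→slip] = [3, 9, 4]
r1 m[sprk→φ0] = [0, 0, 0]
r1 m[sprk→φ3] = [0, 0, 0]
r1 m[sprk→φ4] = [0, 0, 0]
r1 m[snow→φ2] = [0, 0, 0]
r1 m[sun→φ1] = [0, 0, 0]
r1 m[slip→φ0] = [0, 0, 0]
r1 m[slip→φ1] = [0, 0, 0]
r1 m[slip→φ2] = [0, 0, 0]
r1 m[slip→φ7] = [0, 0, 0]
r1 m[fog→φ3] = [0, 0, 0]
r1 m[fog→φ5] = [0, 0, 0]
r1 m[fog→φ6] = [0, 0, 0]
r2 m[φ0→sprk] = [3, 5, 4]
r2 m[φ0→slip] = [3, 5, 4]
r2 m[φ1→sun] = [1, 6, 0]
r2 m[φ1→slip] = [0, 6, 1]
r2 m[φ2→snow] = [0, 0, 2]
r2 m[φ2→slip] = [3, 0, 0]
r2 m[φ3→sprk] = [5, 2, 3]
r2 m[φ3→fog] = [5, 2, 3]
r2 m[φ4→sprk] = [3, 0, 0]
r2 m[φ5→fog] = [0, 1, 3]
r2 m[φ6→fog] = [2, 2, 6]
r2 m[φ7→slip] = [3, 9, 4]
r2 m[sprk→φ0] = [8, 2, 3]
r2 m[sprk→φ3] = [6, 5, 4]
r2 m[sprk→φ4] = [8, 7, 7]
r2 m[snow→φ2] = [0, 0, 0]
r2 m[sun→φ1] = [0, 0, 0]
r2 m[slip→φ0] = [6, 15, 5]
r2 m[slip→φ1] = [9, 14, 8]
r2 m[slip→φ2] = [6, 20, 9]
r2 m[slip→φ7] = [6, 11, 5]
r2 m[fog→φ3] = [2, 3, 9]
r2 m[fog→φ5] = [7, 4, 9]
r2 m[fog→φ6] = [5, 3, 6]
r3 m[φ0→sprk] = [9, 11, 9]
r3 m[φ0→slip] = [7, 8, 7]
r3 m[φ1→sun] = [9, 15, 9]
r3 m[φ1→slip] = [0, 6, 1]
r3 m[φ2→snow] = [14, 9, 9]
r3 m[φ2→slip] = [3, 0, 0]
r3 m[φ3→sprk] = [7, 5, 8]
r3 m[φ3→fog] = [10, 7, 7]
r3 m[φ4→sprk] = [3, 0, 0]
r3 m[φ5→fog] = [0, 1, 3]
r3 m[φ6→fog] = [2, 2, 6]
r3 m[φ7→slip] = [3, 9, 4]
r3 m[sprk→φ0] = [8, 2, 3]
r3 m[sprk→φ3] = [6, 5, 4]
r3 m[sprk→φ4] = [8, 7, 7]
r3 m[snow→φ2] = [0, 0, 0]
r3 m[sun→φ1] = [0, 0, 0]
r3 m[slip→φ0] = [6, 15, 5]
r3 m[slip→φ1] = [9, 14, 8]
r3 m[slip→φ2] = [6, 20, 9]
r3 m[slip→φ7] = [6, 11, 5]
r3 m[fog→φ3] = [2, 3, 9]
r3 m[fog→φ5] = [7, 4, 9]
r3 m[fog→φ6] = [5, 3, 6]
r4 m[φ0→sprk] = [9, 11, 9]
r4 m[φ0→slip] = [7, 8, 7]
r4 m[φ1→sun] = [9, 15, 9]
r4 m[φ1→slip] = [0, 6, 1]
r4 m[φ2→snow] = [14, 9, 9]
r4 m[φ2→slip] = [3, 0, 0]
r4 m[φ3→sprk] = [7, 5, 8]
r4 m[φ3→fog] = [10, 7, 7]
r4 m[φ4→sprk] = [3, 0, 0]
r4 m[φ5→fog] = [0, 1, 3]
r4 m[φ6→fog] = [2, 2, 6]
r4 m[φ7→slip] = [3, 9, 4]
r4 m[sprk→φ0] = [10, 5, 8]
r4 m[sprk→φ3] = [12, 11, 9]
r4 m[sprk→φ4] = [16, 16, 17]
r4 m[snow→φ2] = [0, 0, 0]
r4 m[sun→φ1] = [0, 0, 0]
r4 m[slip→φ0] = [6, 15, 5]
r4 m[slip→φ1] = [13, 17, 11]
r4 m[slip→φ2] = [10, 23, 12]
r4 m[slip→φ7] = [10, 14, 8]
r4 m[fog→φ3] = [2, 3, 9]
r4 m[fog→φ5] = [12, 9, 13]
r4 m[fog→φ6] = [10, 8, 10]
r5 m[φ0→sprk] = [9, 11, 9]
r5 m[φ0→slip] = [10, 13, 12]
r5 m[φ1→sun] = [12, 18, 13]
r5 m[φ1→slip] = [0, 6, 1]
r5 m[φ2→snow] = [18, 12, 13]
r5 m[φ2→slip] = [3, 0, 0]
r5 m[φ3→sprk] = [7, 5, 8]
r5 m[φ3→fog] = [16, 13, 12]
r5 m[φ4→sprk] = [3, 0, 0]
r5 m[φ5→fog] = [0, 1, 3]
r5 m[φ6→fog] = [2, 2, 6]
r5 m[φ7→slip] = [3, 9, 4]
r5 m[sprk→φ0] = [10, 5, 8]
r5 m[sprk→φ3] = [12, 11, 9]
r5 m[sprk→φ4] = [16, 16, 17]
r5 m[snow→φ2] = [0, 0, 0]
r5 m[sun→φ1] = [0, 0, 0]
r5 m[slip→φ0] = [6, 15, 5]
r5 m[slip→φ1] = [13, 17, 11]
r5 m[slip→φ2] = [10, 23, 12]
r5 m[slip→φ7] = [10, 14, 8]
r5 m[fog→φ3] = [2, 3, 9]
r5 m[fog→φ5] = [12, 9, 13]
r5 m[fog→φ6] = [10, 8, 10]
r6 m[φ0→sprk] = [9, 11, 9]
r6 m[φ0→slip] = [10, 13, 12]
r6 m[φ1→sun] = [12, 18, 13]
r6 m[φ1→slip] = [0, 6, 1]
r6 m[φ2→snow] = [18, 12, 13]
r6 m[φ2→slip] = [3, 0, 0]
r6 m[φ3→sprk] = [7, 5, 8]
r6 m[φ3→fog] = [16, 13, 12]
r6 m[φ4→sprk] = [3, 0, 0]
r6 m[φ5→fog] = [0, 1, 3]
r6 m[φ6→fog] = [2, 2, 6]
r6 m[φ7→slip] = [3, 9, 4]
r6 m[sprk→φ0] = [10, 5, 8]
r6 m[sprk→φ3] = [12, 11, 9]
r6 m[sprk→φ4] = [16, 16, 17]
r6 m[snow→φ2] = [0, 0, 0]
r6 m[sun→φ1] = [0, 0, 0]
r6 m[slip→φ0] = [6, 15, 5]
r6 m[slip→φ1] = [16, 22, 16]
r6 m[slip→φ2] = [13, 28, 17]
r6 m[slip→φ7] = [13, 19, 13]
r6 m[fog→φ3] = [2, 3, 9]
r6 m[fog→φ5] = [18, 15, 18]
r6 m[fog→φ6] = [16, 14, 15]
r7 m[φ0→sprk] = [9, 11, 9]
r7 m[φ0→slip] = [10, 13, 12]
r7 m[φ1→sun] = [17, 22, 16]
r7 m[φ1→slip] = [0, 6, 1]
r7 m[φ2→snow] = [21, 17, 16]
r7 m[φ2→slip] = [3, 0, 0]
r7 m[φ3→sprk] = [7, 5, 8]
r7 m[φ3→fog] = [16, 13, 12]
r7 m[φ4→sprk] = [3, 0, 0]
r7 m[φ5→fog] = [0, 1, 3]
r7 m[φ6→fog] = [2, 2, 6]
r7 m[φ7→slip] = [3, 9, 4]
r7 m[sprk→φ0] = [10, 5, 8]
r7 m[sprk→φ3] = [12, 11, 9]
r7 m[sprk→φ4] = [16, 16, 17]
r7 m[snow→φ2] = [0, 0, 0]
r7 m[sun→φ1] = [0, 0, 0]
r7 m[slip→φ0] = [6, 15, 5]
r7 m[slip→φ1] = [16, 22, 16]
r7 m[slip→φ2] = [13, 28, 17]
r7 m[slip→φ7] = [13, 19, 13]
r7 m[fog→φ3] = [2, 3, 9]
r7 m[fog→φ5] = [18, 15, 18]
r7 m[fog→φ6] = [16, 14, 15]
r8 m[φ0→sprk] = [9, 11, 9]
r8 m[φ0→slip] = [10, 13, 12]
r8 m[φ1→sun] = [17, 22, 16]
r8 m[φ1→slip] = [0, 6, 1]
r8 m[φ2→snow] = [21, 17, 16]
r8 m[φ2→slip] = [3, 0, 0]
r8 m[φ3→sprk] = [7, 5, 8]
r8 m[φ3→fog] = [16, 13, 12]
r8 m[φ4→sprk] = [3, 0, 0]
r8 m[φ5→fog] = [0, 1, 3]
r8 m[φ6→fog] = [2, 2, 6]
r8 m[φ7→slip] = [3, 9, 4]
r8 m[sprk→φ0] = [10, 5, 8]
r8 m[sprk→φ3] = [12, 11, 9]
r8 m[sprk→φ4] = [16, 16, 17]
r8 m[snow→φ2] = [0, 0, 0]
r8 m[sun→φ1] = [0, 0, 0]
r8 m[slip→φ0] = [6, 15, 5]
r8 m[slip→φ1] = [16, 22, 16]
r8 m[slip→φ2] = [13, 28, 17]
r8 m[slip→φ7] = [13, 19, 13]
r8 m[fog→φ3] = [2, 3, 9]
r8 m[fog→φ5] = [18, 15, 18]
r8 m[fog→φ6] = [16, 14, 15]
fixed point reached at round 8
b[sun] = ⊗ incoming = [17, 22, 16]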